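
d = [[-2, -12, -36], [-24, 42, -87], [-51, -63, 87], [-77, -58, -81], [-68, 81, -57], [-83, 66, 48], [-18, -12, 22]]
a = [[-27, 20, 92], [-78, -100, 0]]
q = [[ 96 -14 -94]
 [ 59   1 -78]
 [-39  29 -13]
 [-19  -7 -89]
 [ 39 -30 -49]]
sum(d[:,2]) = -104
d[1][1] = 42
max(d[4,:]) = 81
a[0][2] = 92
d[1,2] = -87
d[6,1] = -12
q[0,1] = -14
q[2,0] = -39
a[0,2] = 92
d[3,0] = -77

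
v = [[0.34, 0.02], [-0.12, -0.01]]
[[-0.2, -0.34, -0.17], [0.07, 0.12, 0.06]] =v @ [[-0.55, -0.95, -0.49], [-0.44, -0.76, -0.39]]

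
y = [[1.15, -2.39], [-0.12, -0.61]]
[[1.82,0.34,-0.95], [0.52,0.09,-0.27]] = y@[[-0.14, -0.02, 0.07], [-0.83, -0.15, 0.43]]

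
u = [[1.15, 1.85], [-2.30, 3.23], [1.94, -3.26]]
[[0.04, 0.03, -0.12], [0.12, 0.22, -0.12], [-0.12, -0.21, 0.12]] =u @ [[-0.01, -0.04, -0.02], [0.03, 0.04, -0.05]]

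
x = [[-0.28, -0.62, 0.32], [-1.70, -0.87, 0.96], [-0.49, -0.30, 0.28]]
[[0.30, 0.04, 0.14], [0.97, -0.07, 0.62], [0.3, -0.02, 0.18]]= x @ [[-0.48, 0.18, -0.16], [-0.34, -0.04, 0.08], [-0.15, 0.21, 0.44]]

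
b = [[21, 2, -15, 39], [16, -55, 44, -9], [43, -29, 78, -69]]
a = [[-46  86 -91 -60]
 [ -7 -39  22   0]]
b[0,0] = 21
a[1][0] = -7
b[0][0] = 21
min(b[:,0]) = 16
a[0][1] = 86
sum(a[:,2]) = -69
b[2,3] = -69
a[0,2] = -91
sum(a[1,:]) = -24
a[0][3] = -60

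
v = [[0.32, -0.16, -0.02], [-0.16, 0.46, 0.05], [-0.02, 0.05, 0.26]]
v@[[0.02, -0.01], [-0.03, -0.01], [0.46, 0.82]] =[[0.00, -0.02], [0.01, 0.04], [0.12, 0.21]]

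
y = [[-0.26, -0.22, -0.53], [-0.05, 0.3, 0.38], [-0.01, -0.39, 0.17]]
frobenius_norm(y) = 0.90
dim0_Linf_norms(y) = [0.26, 0.39, 0.53]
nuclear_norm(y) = 1.40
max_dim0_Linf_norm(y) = 0.53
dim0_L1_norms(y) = [0.32, 0.91, 1.08]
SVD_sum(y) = [[-0.14, -0.31, -0.51], [0.11, 0.23, 0.38], [-0.01, -0.03, -0.05]] + [[-0.01, 0.09, -0.05], [-0.01, 0.07, -0.04], [0.06, -0.36, 0.2]] + [[-0.1, -0.0, 0.03], [-0.15, -0.0, 0.04], [-0.05, -0.0, 0.02]]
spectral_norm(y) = 0.77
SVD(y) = [[0.8, -0.23, -0.55],  [-0.59, -0.19, -0.78],  [0.07, 0.95, -0.29]] @ diag([0.7653280041692846, 0.4380240342591521, 0.1931527671186629]) @ [[-0.23,  -0.50,  -0.83], [0.14,  -0.87,  0.48], [0.96,  0.0,  -0.27]]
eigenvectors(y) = [[1.00+0.00j, -0.38-0.32j, -0.38+0.32j], [0.05+0.00j, 0.62+0.00j, (0.62-0j)], [(0.06+0j), -0.12+0.59j, -0.12-0.59j]]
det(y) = -0.06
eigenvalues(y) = [(-0.3+0j), (0.26+0.39j), (0.26-0.39j)]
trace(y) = 0.21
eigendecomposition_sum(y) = [[(-0.28-0j), (-0.2+0j), -0.15+0.00j],  [(-0.01-0j), (-0.01+0j), -0.01+0.00j],  [(-0.02-0j), -0.01+0.00j, -0.01+0.00j]] + [[0.01+0.01j, (-0.01-0.18j), (-0.19-0.02j)], [(-0.02+0j), 0.15+0.17j, 0.19-0.13j], [-0.02j, -0.19+0.11j, (0.09+0.21j)]] + [[0.01-0.01j, (-0.01+0.18j), -0.19+0.02j], [-0.02-0.00j, 0.15-0.17j, 0.19+0.13j], [0.00+0.02j, (-0.19-0.11j), 0.09-0.21j]]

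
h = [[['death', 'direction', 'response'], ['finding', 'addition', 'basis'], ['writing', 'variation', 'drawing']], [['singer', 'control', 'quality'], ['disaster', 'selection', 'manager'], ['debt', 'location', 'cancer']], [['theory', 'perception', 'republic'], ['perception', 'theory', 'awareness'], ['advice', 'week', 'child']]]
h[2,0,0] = 'theory'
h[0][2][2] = 'drawing'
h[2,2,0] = 'advice'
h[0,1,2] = 'basis'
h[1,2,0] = 'debt'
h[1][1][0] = 'disaster'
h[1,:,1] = ['control', 'selection', 'location']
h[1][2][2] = 'cancer'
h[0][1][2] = 'basis'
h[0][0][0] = 'death'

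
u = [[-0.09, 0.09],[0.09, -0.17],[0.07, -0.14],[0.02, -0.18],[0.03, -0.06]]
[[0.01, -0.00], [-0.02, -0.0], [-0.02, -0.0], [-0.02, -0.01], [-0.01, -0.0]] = u @[[-0.06, 0.08], [0.08, 0.05]]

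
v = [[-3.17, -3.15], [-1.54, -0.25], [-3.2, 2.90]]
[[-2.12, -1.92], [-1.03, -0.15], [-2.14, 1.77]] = v @ [[0.67, 0.0], [0.0, 0.61]]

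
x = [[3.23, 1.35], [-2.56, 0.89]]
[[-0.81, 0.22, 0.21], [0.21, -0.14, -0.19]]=x @ [[-0.16,0.06,0.07], [-0.22,0.02,-0.01]]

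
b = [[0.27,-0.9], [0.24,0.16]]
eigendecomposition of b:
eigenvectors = [[(-0.89+0j), (-0.89-0j)], [-0.05+0.46j, -0.05-0.46j]]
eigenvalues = [(0.22+0.46j), (0.22-0.46j)]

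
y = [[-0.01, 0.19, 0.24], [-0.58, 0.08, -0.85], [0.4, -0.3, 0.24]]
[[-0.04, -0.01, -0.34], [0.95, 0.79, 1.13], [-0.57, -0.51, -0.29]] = y@[[-0.53, -1.45, -0.17], [0.64, -0.2, -0.23], [-0.70, 0.04, -1.23]]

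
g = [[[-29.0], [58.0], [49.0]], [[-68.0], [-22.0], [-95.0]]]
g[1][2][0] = -95.0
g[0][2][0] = 49.0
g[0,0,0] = -29.0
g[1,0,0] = -68.0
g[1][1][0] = -22.0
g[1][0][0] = -68.0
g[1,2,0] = -95.0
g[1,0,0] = -68.0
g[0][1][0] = 58.0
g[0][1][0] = 58.0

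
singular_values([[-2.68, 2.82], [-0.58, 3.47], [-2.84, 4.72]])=[7.45, 1.54]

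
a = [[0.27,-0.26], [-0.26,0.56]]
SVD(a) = [[-0.51, 0.86], [0.86, 0.51]] @ diag([0.7126995129320839, 0.11730048706791607]) @ [[-0.51, 0.86], [0.86, 0.51]]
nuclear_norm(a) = 0.83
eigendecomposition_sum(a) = [[0.09, 0.05], [0.05, 0.03]] + [[0.18, -0.31], [-0.31, 0.53]]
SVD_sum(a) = [[0.18, -0.31], [-0.31, 0.53]] + [[0.09,0.05], [0.05,0.03]]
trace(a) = 0.83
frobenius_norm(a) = 0.72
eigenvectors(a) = [[-0.86, 0.51], [-0.51, -0.86]]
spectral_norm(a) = 0.71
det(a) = 0.08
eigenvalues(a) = [0.12, 0.71]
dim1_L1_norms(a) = [0.53, 0.82]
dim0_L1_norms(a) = [0.53, 0.82]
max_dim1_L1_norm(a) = 0.82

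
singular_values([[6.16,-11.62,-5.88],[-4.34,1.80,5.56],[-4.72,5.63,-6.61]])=[16.03, 9.59, 3.03]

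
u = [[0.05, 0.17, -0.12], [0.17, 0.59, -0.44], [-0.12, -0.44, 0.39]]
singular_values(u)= [0.99, 0.04, 0.0]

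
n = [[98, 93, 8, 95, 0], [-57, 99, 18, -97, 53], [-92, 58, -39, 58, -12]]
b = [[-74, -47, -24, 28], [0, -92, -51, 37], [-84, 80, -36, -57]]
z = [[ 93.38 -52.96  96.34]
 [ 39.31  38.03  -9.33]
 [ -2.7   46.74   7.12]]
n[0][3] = 95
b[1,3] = 37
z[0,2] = 96.34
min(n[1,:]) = -97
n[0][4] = 0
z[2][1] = 46.74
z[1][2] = -9.33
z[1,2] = -9.33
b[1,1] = -92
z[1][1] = 38.03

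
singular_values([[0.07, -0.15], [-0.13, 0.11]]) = [0.23, 0.05]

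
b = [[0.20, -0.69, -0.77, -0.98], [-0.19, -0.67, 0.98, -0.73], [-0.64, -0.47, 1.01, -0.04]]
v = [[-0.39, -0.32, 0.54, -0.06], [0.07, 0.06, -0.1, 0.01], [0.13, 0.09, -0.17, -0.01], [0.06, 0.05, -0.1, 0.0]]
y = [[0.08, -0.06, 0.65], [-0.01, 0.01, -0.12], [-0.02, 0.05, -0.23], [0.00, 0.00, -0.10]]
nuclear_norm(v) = 0.84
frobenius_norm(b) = 2.39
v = y @ b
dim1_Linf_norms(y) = [0.65, 0.12, 0.23, 0.1]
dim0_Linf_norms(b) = [0.64, 0.69, 1.01, 0.98]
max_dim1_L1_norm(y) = 0.79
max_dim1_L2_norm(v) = 0.74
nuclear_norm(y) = 0.76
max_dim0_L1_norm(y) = 1.1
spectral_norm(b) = 1.81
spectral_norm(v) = 0.80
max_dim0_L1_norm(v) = 0.91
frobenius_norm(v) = 0.80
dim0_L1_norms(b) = [1.03, 1.83, 2.76, 1.75]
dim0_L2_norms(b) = [0.7, 1.07, 1.6, 1.22]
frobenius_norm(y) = 0.72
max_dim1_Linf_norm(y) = 0.65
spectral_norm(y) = 0.72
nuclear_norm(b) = 3.68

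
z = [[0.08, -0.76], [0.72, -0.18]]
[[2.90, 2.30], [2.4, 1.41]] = z@[[2.44,1.23], [-3.56,-2.9]]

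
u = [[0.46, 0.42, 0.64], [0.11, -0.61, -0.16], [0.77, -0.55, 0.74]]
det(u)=-0.072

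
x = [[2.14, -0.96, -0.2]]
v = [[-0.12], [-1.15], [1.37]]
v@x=[[-0.26, 0.12, 0.02], [-2.46, 1.1, 0.23], [2.93, -1.32, -0.27]]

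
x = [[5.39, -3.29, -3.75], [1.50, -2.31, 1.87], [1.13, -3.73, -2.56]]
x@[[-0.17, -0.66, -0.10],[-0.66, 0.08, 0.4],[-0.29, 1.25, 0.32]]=[[2.34, -8.51, -3.06],[0.73, 1.16, -0.48],[3.01, -4.24, -2.42]]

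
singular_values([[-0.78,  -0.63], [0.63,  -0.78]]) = [1.0, 1.0]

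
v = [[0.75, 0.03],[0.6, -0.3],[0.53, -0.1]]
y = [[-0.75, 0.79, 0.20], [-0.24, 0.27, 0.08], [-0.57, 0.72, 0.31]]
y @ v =[[0.02, -0.28], [0.02, -0.10], [0.17, -0.26]]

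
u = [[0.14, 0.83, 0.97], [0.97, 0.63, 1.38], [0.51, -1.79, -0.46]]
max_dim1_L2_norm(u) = 1.92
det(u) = -0.74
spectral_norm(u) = 2.51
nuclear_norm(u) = 4.20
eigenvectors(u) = [[(-0.73+0j), 0.28+0.34j, 0.28-0.34j], [-0.18+0.00j, 0.40+0.49j, 0.40-0.49j], [0.66+0.00j, (-0.64+0j), (-0.64-0j)]]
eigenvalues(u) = [(-0.54+0j), (0.42+1.09j), (0.42-1.09j)]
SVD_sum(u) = [[0.16, 0.97, 0.8], [0.19, 1.13, 0.93], [-0.20, -1.22, -1.01]] + [[0.10, -0.07, 0.07], [0.73, -0.53, 0.50], [0.75, -0.55, 0.51]] + [[-0.12, -0.07, 0.10], [0.06, 0.03, -0.05], [-0.04, -0.02, 0.04]]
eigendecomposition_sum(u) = [[(-0.65+0j),0.46+0.00j,-0.00+0.00j], [-0.16+0.00j,0.11+0.00j,-0.00+0.00j], [(0.6-0j),(-0.42-0j),-0j]] + [[0.40-0.29j, (0.18+0.46j), 0.49-0.19j],[0.56-0.41j, 0.26+0.66j, (0.69-0.27j)],[-0.04+0.71j, (-0.69-0.22j), -0.23+0.72j]] + [[0.40+0.29j, 0.18-0.46j, 0.49+0.19j],  [0.56+0.41j, (0.26-0.66j), 0.69+0.27j],  [-0.04-0.71j, -0.69+0.22j, (-0.23-0.72j)]]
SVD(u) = [[-0.50,-0.09,0.86],[-0.59,-0.69,-0.42],[0.63,-0.72,0.29]] @ diag([2.5148876534239415, 1.48454204960743, 0.19716742530952855]) @ [[-0.13, -0.76, -0.63], [-0.71, 0.52, -0.48], [-0.70, -0.39, 0.61]]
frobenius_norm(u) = 2.93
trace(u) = 0.31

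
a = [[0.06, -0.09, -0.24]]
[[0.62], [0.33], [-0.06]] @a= [[0.04,-0.06,-0.15], [0.02,-0.03,-0.08], [-0.0,0.01,0.01]]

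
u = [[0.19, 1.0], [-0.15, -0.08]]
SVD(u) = [[0.99, -0.11], [-0.11, -0.99]] @ diag([1.0235504482961488, 0.13169844263601715]) @ [[0.20, 0.98],  [0.98, -0.2]]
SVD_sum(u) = [[0.2, 1.0], [-0.02, -0.11]] + [[-0.01, 0.00], [-0.13, 0.03]]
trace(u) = 0.11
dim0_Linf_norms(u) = [0.19, 1.0]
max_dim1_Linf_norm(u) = 1.0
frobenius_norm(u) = 1.03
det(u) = 0.13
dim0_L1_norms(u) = [0.34, 1.08]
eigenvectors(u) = [[(0.93+0j), (0.93-0j)], [-0.13+0.34j, -0.13-0.34j]]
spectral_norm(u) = 1.02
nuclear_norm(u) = 1.16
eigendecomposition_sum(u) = [[(0.09+0.17j), (0.5-0.08j)], [-0.08+0.01j, (-0.04+0.19j)]] + [[(0.09-0.17j), 0.50+0.08j], [(-0.08-0.01j), (-0.04-0.19j)]]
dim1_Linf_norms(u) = [1.0, 0.15]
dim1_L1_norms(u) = [1.19, 0.23]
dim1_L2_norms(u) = [1.02, 0.17]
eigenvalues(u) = [(0.06+0.36j), (0.06-0.36j)]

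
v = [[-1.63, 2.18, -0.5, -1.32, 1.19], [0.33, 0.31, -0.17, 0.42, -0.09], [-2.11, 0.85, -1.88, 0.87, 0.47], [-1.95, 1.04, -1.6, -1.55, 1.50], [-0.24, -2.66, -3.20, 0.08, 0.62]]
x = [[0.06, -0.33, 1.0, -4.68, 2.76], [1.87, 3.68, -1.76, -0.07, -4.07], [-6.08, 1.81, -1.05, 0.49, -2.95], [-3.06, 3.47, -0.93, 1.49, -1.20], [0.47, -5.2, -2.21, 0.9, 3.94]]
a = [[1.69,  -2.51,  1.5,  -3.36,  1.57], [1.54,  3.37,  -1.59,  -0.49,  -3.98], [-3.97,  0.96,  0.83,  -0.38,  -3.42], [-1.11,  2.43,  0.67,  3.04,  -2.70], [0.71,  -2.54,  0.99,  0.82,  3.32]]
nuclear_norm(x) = 26.98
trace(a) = 12.25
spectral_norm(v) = 5.25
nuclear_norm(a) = 20.35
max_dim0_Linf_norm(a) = 3.98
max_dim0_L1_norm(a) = 14.99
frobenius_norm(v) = 7.13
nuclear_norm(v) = 12.12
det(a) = -83.07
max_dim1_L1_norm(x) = 12.72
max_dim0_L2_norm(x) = 7.48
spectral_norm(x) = 10.52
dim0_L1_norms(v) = [6.26, 7.04, 7.35, 4.24, 3.87]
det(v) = 0.14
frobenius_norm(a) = 11.42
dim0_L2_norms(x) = [7.07, 7.48, 3.31, 5.02, 7.06]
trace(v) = -4.13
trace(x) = 8.12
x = v + a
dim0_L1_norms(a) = [9.02, 11.81, 5.58, 8.09, 14.99]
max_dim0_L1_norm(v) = 7.35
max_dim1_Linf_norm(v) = 3.2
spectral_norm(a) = 9.27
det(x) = 1932.51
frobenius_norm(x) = 13.86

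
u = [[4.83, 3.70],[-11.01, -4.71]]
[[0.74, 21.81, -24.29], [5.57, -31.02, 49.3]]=u@[[-1.34, 0.67, -3.78], [1.95, 5.02, -1.63]]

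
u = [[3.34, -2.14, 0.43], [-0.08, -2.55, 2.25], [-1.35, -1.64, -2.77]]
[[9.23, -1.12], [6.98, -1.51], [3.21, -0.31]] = u @[[0.99, -0.02], [-2.77, 0.46], [0.0, -0.15]]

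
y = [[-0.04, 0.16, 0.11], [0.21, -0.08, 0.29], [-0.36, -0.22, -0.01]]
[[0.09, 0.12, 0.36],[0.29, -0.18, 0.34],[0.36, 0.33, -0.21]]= y@[[-0.70,-1.1,-0.15], [-0.55,0.27,1.11], [1.35,0.26,1.6]]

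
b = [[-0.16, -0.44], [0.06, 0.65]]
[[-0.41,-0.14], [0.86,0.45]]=b @ [[-1.43, -1.35], [1.45, 0.81]]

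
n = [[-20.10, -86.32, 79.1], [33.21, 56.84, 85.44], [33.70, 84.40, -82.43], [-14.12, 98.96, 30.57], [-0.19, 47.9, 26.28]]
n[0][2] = 79.1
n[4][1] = 47.9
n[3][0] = -14.12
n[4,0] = -0.19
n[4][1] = 47.9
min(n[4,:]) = -0.19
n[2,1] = 84.4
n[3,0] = -14.12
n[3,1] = 98.96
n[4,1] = 47.9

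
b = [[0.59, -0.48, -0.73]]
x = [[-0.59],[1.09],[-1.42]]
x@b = [[-0.35, 0.28, 0.43], [0.64, -0.52, -0.80], [-0.84, 0.68, 1.04]]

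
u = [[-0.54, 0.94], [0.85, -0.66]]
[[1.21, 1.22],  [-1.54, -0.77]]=u @[[-1.47,0.18], [0.44,1.4]]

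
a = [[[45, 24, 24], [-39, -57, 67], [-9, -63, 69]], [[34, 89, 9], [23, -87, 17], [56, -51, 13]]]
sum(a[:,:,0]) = 110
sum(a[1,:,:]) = 103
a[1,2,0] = 56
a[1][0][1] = 89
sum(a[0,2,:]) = -3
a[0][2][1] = -63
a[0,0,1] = 24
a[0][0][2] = 24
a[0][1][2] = 67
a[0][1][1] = -57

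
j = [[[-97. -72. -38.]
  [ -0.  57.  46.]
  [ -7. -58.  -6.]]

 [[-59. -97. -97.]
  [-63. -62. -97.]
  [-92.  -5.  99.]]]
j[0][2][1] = -58.0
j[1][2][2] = 99.0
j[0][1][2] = 46.0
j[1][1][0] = -63.0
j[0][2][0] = -7.0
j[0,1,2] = 46.0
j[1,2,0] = -92.0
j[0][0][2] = -38.0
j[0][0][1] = -72.0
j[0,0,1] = -72.0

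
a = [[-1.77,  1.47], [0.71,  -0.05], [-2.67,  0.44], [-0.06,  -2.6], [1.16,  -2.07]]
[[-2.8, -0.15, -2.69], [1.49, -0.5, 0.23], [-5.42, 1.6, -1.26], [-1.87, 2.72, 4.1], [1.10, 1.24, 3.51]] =a @[[2.14, -0.77, 0.21], [0.67, -1.03, -1.58]]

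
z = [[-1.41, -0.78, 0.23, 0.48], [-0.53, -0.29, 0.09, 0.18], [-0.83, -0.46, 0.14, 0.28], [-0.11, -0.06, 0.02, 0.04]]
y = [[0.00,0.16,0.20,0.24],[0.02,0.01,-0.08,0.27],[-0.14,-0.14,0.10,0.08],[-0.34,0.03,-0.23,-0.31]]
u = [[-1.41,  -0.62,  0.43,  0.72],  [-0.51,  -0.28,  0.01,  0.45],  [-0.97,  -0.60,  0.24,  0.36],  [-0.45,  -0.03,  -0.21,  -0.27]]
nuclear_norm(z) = 2.09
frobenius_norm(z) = 2.07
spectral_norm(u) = 2.25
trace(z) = -1.52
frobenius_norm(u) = 2.33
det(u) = -0.04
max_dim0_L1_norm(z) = 2.88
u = y + z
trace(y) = -0.20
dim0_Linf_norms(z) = [1.41, 0.78, 0.23, 0.48]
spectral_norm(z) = 2.07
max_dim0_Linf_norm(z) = 1.41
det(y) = -0.01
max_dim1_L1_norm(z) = 2.9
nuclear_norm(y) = 1.30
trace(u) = -1.72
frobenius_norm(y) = 0.72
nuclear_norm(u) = 3.17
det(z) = -0.00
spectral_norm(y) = 0.60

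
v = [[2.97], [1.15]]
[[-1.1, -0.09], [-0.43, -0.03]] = v @ [[-0.37, -0.03]]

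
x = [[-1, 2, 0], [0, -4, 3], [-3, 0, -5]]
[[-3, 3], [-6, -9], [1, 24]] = x@[[3, -3], [0, 0], [-2, -3]]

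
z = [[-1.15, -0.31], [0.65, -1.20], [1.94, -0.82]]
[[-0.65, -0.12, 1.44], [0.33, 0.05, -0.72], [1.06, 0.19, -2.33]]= z @[[0.56, 0.1, -1.23], [0.03, 0.01, -0.07]]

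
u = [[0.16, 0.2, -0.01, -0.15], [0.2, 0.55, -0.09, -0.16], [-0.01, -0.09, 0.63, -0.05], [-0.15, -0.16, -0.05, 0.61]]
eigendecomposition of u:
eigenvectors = [[-0.93,0.14,0.34,-0.02],  [0.34,0.66,0.65,0.18],  [0.02,0.38,-0.14,-0.92],  [-0.15,0.64,-0.66,0.36]]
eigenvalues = [0.06, 0.38, 0.84, 0.67]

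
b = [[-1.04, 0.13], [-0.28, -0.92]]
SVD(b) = [[-0.85, -0.52], [-0.52, 0.85]] @ diag([1.0972586293733013, 0.905164902250316]) @ [[0.94, 0.34], [0.34, -0.94]]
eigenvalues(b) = [(-0.98+0.18j), (-0.98-0.18j)]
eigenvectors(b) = [[-0.18+0.53j, -0.18-0.53j],[-0.83+0.00j, (-0.83-0j)]]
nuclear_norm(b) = 2.00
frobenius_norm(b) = 1.42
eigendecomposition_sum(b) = [[(-0.52-0.07j), 0.06+0.35j], [(-0.14-0.76j), (-0.46+0.25j)]] + [[-0.52+0.07j, (0.06-0.35j)], [(-0.14+0.76j), -0.46-0.25j]]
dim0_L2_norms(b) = [1.08, 0.93]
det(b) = 0.99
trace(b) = -1.96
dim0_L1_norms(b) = [1.32, 1.05]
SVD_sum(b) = [[-0.88, -0.32], [-0.54, -0.19]] + [[-0.16,0.45],[0.26,-0.73]]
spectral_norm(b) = 1.10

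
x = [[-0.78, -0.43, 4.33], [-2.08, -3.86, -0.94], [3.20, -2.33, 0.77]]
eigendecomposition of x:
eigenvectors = [[0.64+0.00j, (-0.03-0.56j), (-0.03+0.56j)], [-0.25+0.00j, (0.67+0j), 0.67-0.00j], [(0.73+0j), (0.24+0.42j), 0.24-0.42j]]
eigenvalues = [(4.35+0j), (-4.11+1.15j), (-4.11-1.15j)]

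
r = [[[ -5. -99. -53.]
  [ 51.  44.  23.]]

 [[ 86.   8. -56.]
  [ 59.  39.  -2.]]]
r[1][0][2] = -56.0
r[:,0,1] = [-99.0, 8.0]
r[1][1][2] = -2.0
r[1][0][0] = 86.0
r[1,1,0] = 59.0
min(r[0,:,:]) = -99.0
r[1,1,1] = 39.0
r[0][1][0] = 51.0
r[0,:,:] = [[-5.0, -99.0, -53.0], [51.0, 44.0, 23.0]]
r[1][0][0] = 86.0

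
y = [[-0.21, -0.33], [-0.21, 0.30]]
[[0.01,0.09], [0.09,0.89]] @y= [[-0.02, 0.02], [-0.21, 0.24]]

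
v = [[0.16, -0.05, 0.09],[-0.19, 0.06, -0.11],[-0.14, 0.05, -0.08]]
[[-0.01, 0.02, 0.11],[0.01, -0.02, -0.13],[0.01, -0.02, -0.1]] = v @ [[-0.36, 0.25, 0.71], [-0.21, -0.42, 0.26], [0.43, -0.45, 0.11]]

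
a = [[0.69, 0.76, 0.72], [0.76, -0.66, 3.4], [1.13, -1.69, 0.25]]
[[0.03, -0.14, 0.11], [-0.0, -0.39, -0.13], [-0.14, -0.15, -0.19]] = a @ [[-0.04,-0.11,0.03],  [0.06,0.00,0.13],  [0.02,-0.09,-0.02]]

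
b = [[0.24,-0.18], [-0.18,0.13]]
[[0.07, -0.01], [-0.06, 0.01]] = b @ [[1.1, -0.15], [1.06, -0.14]]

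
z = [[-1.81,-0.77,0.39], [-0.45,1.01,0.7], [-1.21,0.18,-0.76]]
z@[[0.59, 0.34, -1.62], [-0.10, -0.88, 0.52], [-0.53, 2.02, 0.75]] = [[-1.2, 0.85, 2.82], [-0.74, 0.37, 1.78], [-0.33, -2.10, 1.48]]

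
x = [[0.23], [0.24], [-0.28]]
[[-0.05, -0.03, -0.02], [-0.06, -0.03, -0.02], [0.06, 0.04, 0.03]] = x @ [[-0.23, -0.14, -0.09]]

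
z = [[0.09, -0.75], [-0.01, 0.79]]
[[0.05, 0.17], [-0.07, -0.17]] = z@[[-0.21,0.1], [-0.09,-0.21]]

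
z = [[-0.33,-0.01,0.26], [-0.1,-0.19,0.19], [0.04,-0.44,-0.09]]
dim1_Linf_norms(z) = [0.33, 0.19, 0.44]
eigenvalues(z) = [(-0.2+0j), (-0.21+0.24j), (-0.21-0.24j)]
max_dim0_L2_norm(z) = 0.48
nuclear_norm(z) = 1.04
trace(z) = -0.61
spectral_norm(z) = 0.48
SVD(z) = [[0.36, 0.80, -0.47], [0.53, 0.24, 0.81], [0.77, -0.55, -0.34]] @ diag([0.48068643533739824, 0.4727012137313486, 0.08714421047628668]) @ [[-0.3, -0.92, 0.26], [-0.66, 0.40, 0.64], [0.69, -0.02, 0.72]]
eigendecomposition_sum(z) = [[-0.29+0.00j, 0.39-0.00j, 0.01-0.00j],[(-0.06+0j), 0.08-0.00j, -0j],[-0.15+0.00j, (0.2-0j), (0.01-0j)]] + [[-0.02-0.11j, (-0.2+0.24j), (0.12+0.12j)],[(-0.02-0.08j), -0.14+0.18j, 0.09+0.08j],[(0.09-0.08j), -0.32-0.06j, -0.05+0.17j]] + [[-0.02+0.11j, (-0.2-0.24j), 0.12-0.12j], [(-0.02+0.08j), (-0.14-0.18j), (0.09-0.08j)], [0.09+0.08j, -0.32+0.06j, -0.05-0.17j]]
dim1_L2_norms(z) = [0.42, 0.29, 0.45]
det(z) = -0.02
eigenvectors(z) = [[(0.87+0j),(-0.3+0.54j),(-0.3-0.54j)],[0.19+0.00j,-0.20+0.40j,(-0.2-0.4j)],[0.45+0.00j,-0.65+0.00j,-0.65-0.00j]]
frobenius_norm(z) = 0.68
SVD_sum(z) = [[-0.05, -0.16, 0.05], [-0.08, -0.23, 0.07], [-0.11, -0.34, 0.1]] + [[-0.25, 0.15, 0.24], [-0.07, 0.04, 0.07], [0.17, -0.10, -0.17]] + [[-0.03, 0.0, -0.03], [0.05, -0.00, 0.05], [-0.02, 0.00, -0.02]]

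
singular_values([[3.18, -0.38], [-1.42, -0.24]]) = [3.49, 0.37]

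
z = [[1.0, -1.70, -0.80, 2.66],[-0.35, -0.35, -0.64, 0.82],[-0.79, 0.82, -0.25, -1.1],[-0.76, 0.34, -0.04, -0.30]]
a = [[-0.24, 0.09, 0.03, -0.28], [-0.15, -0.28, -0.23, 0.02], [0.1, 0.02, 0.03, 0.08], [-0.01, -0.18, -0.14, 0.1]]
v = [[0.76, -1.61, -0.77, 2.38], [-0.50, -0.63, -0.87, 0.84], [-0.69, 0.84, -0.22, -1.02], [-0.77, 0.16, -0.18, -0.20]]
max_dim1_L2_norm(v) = 3.07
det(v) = 0.14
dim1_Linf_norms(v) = [2.38, 0.87, 1.02, 0.77]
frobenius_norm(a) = 0.62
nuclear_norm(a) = 0.87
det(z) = -0.01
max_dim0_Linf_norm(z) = 2.66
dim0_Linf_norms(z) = [1.0, 1.7, 0.8, 2.66]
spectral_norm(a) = 0.46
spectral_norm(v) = 3.54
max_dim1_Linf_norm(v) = 2.38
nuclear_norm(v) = 5.31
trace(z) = 0.10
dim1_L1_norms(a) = [0.64, 0.68, 0.23, 0.43]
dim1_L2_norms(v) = [3.07, 1.45, 1.51, 0.83]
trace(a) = -0.39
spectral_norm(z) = 3.85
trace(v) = -0.29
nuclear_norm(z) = 5.35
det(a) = -0.00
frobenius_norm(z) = 4.04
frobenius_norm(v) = 3.81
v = a + z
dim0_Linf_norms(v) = [0.77, 1.61, 0.87, 2.38]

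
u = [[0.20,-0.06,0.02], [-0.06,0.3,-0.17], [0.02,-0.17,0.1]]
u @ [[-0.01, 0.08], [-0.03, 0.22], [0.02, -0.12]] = [[0.00, 0.0], [-0.01, 0.08], [0.01, -0.05]]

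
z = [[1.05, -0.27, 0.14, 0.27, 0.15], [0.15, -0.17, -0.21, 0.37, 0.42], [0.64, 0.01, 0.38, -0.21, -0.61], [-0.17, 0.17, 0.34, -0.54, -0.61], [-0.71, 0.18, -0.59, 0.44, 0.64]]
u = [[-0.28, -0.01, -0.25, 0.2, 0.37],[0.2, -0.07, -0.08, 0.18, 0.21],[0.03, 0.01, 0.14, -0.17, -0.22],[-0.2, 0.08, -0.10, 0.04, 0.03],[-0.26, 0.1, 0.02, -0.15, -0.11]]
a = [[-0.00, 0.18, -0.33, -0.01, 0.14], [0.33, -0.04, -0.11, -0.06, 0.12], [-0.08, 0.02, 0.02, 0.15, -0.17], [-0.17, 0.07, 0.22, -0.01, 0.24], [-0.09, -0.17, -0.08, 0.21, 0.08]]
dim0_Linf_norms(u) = [0.28, 0.1, 0.25, 0.2, 0.37]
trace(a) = 0.05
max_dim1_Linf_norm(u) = 0.37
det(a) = 0.00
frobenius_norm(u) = 0.85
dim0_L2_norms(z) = [1.44, 0.4, 0.82, 0.86, 1.16]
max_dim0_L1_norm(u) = 0.97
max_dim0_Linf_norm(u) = 0.37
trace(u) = -0.28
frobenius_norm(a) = 0.77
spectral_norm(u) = 0.68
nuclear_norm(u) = 1.28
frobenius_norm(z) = 2.23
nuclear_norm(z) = 3.40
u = a @ z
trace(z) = 1.36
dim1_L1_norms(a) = [0.66, 0.66, 0.44, 0.71, 0.63]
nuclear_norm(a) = 1.60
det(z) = 0.00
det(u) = -0.00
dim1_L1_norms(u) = [1.11, 0.74, 0.57, 0.45, 0.64]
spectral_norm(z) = 1.77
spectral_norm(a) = 0.49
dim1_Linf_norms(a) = [0.33, 0.33, 0.17, 0.24, 0.21]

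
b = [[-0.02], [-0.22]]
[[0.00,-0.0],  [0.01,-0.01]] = b @ [[-0.03,0.04]]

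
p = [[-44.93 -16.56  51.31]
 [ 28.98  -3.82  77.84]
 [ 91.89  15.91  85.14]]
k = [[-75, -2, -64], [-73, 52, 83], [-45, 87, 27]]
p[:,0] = [-44.93, 28.98, 91.89]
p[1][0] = 28.98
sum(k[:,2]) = 46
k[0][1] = -2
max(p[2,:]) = 91.89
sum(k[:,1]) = 137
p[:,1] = [-16.56, -3.82, 15.91]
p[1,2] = 77.84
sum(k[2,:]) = 69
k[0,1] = -2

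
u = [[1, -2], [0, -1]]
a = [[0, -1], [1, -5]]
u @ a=[[-2, 9], [-1, 5]]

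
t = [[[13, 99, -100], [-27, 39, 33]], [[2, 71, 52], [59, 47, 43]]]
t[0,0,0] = 13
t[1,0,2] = 52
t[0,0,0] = 13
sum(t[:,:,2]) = 28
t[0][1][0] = -27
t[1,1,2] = 43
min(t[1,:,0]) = 2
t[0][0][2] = -100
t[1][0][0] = 2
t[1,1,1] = 47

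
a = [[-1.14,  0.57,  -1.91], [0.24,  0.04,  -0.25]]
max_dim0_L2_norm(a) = 1.93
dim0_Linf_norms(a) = [1.14, 0.57, 1.91]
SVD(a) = [[-1.00,-0.04], [-0.04,1.00]] @ diag([2.298381649370698, 0.3342780187748359]) @ [[0.49, -0.25, 0.83], [0.87, 0.04, -0.50]]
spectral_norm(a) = 2.30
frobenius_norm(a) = 2.32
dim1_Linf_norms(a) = [1.91, 0.25]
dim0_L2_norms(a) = [1.16, 0.57, 1.93]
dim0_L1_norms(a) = [1.38, 0.61, 2.16]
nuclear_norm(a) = 2.63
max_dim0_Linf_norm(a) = 1.91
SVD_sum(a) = [[-1.13, 0.57, -1.92], [-0.05, 0.03, -0.08]] + [[-0.01, -0.00, 0.01], [0.29, 0.01, -0.17]]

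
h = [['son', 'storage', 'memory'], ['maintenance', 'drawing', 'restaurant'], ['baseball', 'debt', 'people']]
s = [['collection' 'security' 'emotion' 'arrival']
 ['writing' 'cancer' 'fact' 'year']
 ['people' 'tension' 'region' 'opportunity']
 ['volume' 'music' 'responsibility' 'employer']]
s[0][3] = 'arrival'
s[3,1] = 'music'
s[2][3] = 'opportunity'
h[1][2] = 'restaurant'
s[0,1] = 'security'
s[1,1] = 'cancer'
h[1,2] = 'restaurant'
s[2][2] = 'region'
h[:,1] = ['storage', 'drawing', 'debt']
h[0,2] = 'memory'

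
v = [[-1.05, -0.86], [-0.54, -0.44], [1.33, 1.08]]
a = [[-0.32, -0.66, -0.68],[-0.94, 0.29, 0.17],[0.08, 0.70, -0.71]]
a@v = [[-0.21, -0.17],[1.06, 0.86],[-1.41, -1.14]]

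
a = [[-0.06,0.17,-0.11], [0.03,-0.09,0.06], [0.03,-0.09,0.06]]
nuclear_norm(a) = 0.27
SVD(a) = [[-0.80, -0.60, 0.00], [0.42, -0.57, -0.71], [0.42, -0.57, 0.71]] @ diag([0.26418225291008957, 0.002781590794764864, 4.658305900689792e-20]) @ [[0.28, -0.8, 0.53],  [0.77, -0.14, -0.62],  [0.58, 0.58, 0.58]]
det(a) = 0.00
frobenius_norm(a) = 0.26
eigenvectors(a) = [[0.82+0.00j, -0.58+0.00j, (-0.58-0j)], [-0.41+0.00j, (-0.58+0j), -0.58-0.00j], [(-0.41+0j), -0.58+0.00j, -0.58-0.00j]]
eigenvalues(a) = [(-0.09+0j), 0j, -0j]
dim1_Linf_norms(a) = [0.17, 0.09, 0.09]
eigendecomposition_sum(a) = [[-0.06+0.00j, (0.17-0j), (-0.11-0j)], [(0.03-0j), (-0.09+0j), (0.06+0j)], [0.03-0.00j, -0.09+0.00j, 0.06+0.00j]] + [[0.00+0.00j, (-0+0j), -0j], [(-0+0j), -0.00+0.00j, 0.00+0.00j], [-0.00+0.00j, -0.00-0.00j, 0j]] + [[-0j, -0.00-0.00j, 0.00+0.00j], [-0.00-0.00j, (-0-0j), -0j], [(-0-0j), -0.00+0.00j, -0j]]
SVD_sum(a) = [[-0.06, 0.17, -0.11], [0.03, -0.09, 0.06], [0.03, -0.09, 0.06]] + [[-0.00, 0.0, 0.0],[-0.00, 0.0, 0.0],[-0.0, 0.00, 0.0]] + [[0.0, 0.0, 0.0], [-0.00, -0.00, -0.00], [0.00, 0.0, 0.0]]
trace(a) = -0.09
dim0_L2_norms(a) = [0.07, 0.21, 0.14]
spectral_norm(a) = 0.26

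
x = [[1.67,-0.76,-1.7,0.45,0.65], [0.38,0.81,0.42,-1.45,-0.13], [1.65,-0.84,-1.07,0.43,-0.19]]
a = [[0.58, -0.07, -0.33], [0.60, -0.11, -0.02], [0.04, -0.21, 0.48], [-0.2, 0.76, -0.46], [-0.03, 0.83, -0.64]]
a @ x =[[0.4, -0.22, -0.66, 0.22, 0.45], [0.93, -0.53, -1.04, 0.42, 0.41], [0.78, -0.60, -0.67, 0.53, -0.04], [-0.80, 1.15, 1.15, -1.39, -0.14], [-0.79, 1.23, 1.08, -1.49, -0.01]]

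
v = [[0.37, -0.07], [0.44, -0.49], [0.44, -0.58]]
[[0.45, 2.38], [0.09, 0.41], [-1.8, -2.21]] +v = [[0.82, 2.31], [0.53, -0.08], [-1.36, -2.79]]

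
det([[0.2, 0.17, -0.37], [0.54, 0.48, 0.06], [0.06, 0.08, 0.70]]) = -0.003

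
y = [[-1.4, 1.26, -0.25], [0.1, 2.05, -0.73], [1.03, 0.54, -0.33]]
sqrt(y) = [[(-0.05+1.12j), (0.59-0.4j), -0.20-0.01j], [(-0.13-0.21j), 1.61+0.07j, (-0.55+0.02j)], [(-0.06-0.89j), (0.7+0.3j), (-0.24+0.05j)]]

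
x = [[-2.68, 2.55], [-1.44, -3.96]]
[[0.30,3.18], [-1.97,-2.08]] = x @ [[0.27, -0.51], [0.4, 0.71]]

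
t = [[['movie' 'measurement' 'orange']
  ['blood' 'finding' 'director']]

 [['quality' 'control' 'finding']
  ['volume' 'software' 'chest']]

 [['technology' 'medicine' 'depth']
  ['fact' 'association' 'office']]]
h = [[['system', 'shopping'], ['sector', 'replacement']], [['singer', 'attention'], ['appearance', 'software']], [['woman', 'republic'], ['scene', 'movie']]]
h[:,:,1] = [['shopping', 'replacement'], ['attention', 'software'], ['republic', 'movie']]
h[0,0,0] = 'system'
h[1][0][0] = 'singer'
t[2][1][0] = 'fact'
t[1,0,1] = 'control'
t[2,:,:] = [['technology', 'medicine', 'depth'], ['fact', 'association', 'office']]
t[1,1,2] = 'chest'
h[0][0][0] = 'system'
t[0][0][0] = 'movie'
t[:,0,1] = ['measurement', 'control', 'medicine']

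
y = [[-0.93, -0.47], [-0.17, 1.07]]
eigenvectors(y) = [[-1.0,0.22], [-0.08,-0.97]]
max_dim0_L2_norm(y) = 1.17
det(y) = -1.08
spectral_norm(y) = 1.22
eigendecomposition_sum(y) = [[-0.95, -0.22], [-0.08, -0.02]] + [[0.02, -0.25],[-0.09, 1.09]]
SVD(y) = [[-0.66, 0.75],[0.75, 0.66]] @ diag([1.2154818334450035, 0.8844229263000666]) @ [[0.40, 0.92], [-0.92, 0.4]]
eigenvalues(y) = [-0.97, 1.11]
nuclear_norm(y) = 2.10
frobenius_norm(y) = 1.50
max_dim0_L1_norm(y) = 1.54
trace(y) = 0.14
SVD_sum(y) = [[-0.32, -0.74],[0.37, 0.84]] + [[-0.61, 0.27], [-0.54, 0.23]]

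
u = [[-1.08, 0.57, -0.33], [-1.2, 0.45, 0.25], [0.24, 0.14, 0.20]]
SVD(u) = [[-0.69, -0.62, -0.36], [-0.71, 0.66, 0.23], [0.1, 0.42, -0.90]] @ diag([1.7755208850462925, 0.4549330200657867, 0.2509213701904509]) @ [[0.92, -0.4, 0.04], [-0.04, 0.0, 1.00], [-0.40, -0.92, -0.02]]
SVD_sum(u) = [[-1.13, 0.49, -0.05], [-1.16, 0.50, -0.05], [0.16, -0.07, 0.01]] + [[0.01, -0.00, -0.28],[-0.01, 0.00, 0.3],[-0.01, 0.0, 0.19]] + [[0.04, 0.08, 0.00], [-0.02, -0.05, -0.00], [0.09, 0.21, 0.0]]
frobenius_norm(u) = 1.85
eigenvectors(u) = [[-0.49+0.36j, (-0.49-0.36j), 0.15+0.00j], [-0.74+0.00j, -0.74-0.00j, (0.76+0j)], [0.27+0.10j, (0.27-0.1j), (0.63+0j)]]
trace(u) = -0.43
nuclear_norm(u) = 2.48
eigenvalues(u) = [(-0.43+0.54j), (-0.43-0.54j), (0.42+0j)]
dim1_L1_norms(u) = [1.98, 1.9, 0.58]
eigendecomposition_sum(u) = [[(-0.53+0.04j), 0.27+0.18j, -0.20-0.22j], [-0.56-0.35j, (0.14+0.37j), (-0.04-0.36j)], [0.16+0.20j, (-0-0.15j), -0.03+0.13j]] + [[-0.53-0.04j, 0.27-0.18j, -0.20+0.22j], [-0.56+0.35j, (0.14-0.37j), -0.04+0.36j], [0.16-0.20j, (-0+0.15j), (-0.03-0.13j)]] + [[-0.02-0.00j, 0.03+0.00j, (0.06+0j)], [(-0.09-0j), (0.17+0j), 0.32+0.00j], [(-0.07-0j), 0.14+0.00j, 0.27+0.00j]]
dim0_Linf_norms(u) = [1.2, 0.57, 0.33]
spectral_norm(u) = 1.78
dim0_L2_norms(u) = [1.63, 0.74, 0.46]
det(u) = 0.20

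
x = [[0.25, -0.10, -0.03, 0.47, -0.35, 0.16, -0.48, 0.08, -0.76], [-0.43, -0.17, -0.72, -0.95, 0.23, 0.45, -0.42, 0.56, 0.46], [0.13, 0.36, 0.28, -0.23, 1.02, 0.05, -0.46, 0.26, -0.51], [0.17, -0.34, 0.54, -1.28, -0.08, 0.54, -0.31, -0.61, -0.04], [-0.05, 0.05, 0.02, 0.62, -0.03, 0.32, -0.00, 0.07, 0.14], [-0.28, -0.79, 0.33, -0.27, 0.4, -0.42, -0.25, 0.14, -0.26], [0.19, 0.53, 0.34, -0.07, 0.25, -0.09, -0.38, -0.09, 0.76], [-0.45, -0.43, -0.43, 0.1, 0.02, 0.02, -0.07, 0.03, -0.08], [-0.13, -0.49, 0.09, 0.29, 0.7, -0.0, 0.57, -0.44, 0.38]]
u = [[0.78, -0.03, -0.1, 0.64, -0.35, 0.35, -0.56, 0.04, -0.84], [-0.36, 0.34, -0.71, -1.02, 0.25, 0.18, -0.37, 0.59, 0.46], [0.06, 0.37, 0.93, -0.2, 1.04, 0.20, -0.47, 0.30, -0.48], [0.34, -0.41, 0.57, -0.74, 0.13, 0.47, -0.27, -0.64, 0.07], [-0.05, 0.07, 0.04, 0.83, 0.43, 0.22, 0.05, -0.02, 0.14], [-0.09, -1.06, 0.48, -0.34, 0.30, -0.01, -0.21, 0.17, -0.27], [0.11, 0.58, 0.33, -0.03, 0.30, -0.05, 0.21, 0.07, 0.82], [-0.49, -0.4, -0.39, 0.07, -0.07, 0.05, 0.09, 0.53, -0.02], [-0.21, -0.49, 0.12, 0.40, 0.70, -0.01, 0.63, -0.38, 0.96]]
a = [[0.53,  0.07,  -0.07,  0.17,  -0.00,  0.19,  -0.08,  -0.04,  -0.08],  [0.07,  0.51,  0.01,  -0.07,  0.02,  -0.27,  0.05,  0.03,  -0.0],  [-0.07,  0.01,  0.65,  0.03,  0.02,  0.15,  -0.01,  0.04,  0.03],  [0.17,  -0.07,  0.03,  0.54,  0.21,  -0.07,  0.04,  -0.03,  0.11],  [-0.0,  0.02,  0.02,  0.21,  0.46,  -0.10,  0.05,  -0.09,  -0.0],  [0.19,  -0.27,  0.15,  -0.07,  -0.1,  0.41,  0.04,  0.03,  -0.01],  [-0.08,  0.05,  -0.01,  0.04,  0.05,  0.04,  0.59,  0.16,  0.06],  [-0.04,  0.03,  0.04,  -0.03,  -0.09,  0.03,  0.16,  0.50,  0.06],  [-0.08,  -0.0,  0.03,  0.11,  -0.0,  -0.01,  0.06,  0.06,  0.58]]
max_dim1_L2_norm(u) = 1.65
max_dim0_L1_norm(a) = 1.27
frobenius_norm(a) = 1.79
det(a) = -0.00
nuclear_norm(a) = 4.79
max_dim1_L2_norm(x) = 1.69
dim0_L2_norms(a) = [0.61, 0.59, 0.67, 0.62, 0.53, 0.56, 0.63, 0.54, 0.6]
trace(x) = -1.34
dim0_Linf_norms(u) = [0.78, 1.06, 0.93, 1.02, 1.04, 0.47, 0.63, 0.64, 0.96]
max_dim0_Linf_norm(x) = 1.28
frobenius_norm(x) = 3.71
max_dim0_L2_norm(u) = 1.73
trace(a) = 4.77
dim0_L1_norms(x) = [2.08, 3.26, 2.78, 4.28, 3.08, 2.05, 2.94, 2.28, 3.39]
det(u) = -0.17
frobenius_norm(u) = 4.08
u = x + a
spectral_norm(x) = 2.04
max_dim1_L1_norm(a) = 1.27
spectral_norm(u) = 2.11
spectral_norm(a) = 0.83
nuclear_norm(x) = 9.78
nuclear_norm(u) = 10.39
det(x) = 0.27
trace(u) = 3.43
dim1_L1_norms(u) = [3.69, 4.28, 4.05, 3.64, 1.85, 2.93, 2.5, 2.11, 3.9]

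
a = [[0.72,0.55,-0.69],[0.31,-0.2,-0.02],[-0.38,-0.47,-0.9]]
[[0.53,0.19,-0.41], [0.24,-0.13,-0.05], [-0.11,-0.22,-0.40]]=a @ [[0.7, -0.1, -0.12], [-0.10, 0.51, 0.02], [-0.12, 0.02, 0.49]]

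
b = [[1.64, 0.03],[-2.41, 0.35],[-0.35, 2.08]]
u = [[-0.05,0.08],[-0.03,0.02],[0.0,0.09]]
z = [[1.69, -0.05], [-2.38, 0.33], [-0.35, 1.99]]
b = z + u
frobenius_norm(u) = 0.14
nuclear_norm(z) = 4.92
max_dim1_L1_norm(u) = 0.13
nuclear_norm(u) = 0.17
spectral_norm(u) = 0.13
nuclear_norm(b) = 5.01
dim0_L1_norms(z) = [4.42, 2.37]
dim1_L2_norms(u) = [0.09, 0.04, 0.09]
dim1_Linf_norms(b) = [1.64, 2.41, 2.08]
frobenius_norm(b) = 3.62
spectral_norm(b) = 3.02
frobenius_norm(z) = 3.57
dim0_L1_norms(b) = [4.4, 2.46]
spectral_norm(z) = 3.02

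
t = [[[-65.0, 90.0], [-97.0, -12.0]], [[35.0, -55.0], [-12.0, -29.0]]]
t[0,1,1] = -12.0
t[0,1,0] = -97.0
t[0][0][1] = 90.0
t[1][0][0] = 35.0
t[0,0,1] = 90.0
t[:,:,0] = [[-65.0, -97.0], [35.0, -12.0]]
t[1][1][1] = -29.0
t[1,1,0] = -12.0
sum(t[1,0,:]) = -20.0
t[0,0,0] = -65.0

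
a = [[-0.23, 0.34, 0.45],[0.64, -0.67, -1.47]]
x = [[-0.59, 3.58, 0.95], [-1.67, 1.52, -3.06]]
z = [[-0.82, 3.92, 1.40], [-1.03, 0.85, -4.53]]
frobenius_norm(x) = 5.34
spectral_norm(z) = 4.82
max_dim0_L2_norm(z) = 4.74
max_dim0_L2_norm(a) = 1.54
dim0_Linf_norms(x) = [1.67, 3.58, 3.06]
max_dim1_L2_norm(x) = 3.8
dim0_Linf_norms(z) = [1.03, 3.92, 4.53]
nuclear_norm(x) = 7.49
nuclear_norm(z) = 8.95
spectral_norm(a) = 1.84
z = x + a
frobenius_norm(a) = 1.84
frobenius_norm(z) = 6.35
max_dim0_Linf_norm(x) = 3.58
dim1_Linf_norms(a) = [0.45, 1.47]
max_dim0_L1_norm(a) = 1.92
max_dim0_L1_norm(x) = 5.1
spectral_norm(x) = 4.22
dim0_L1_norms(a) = [0.87, 1.01, 1.92]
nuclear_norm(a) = 1.95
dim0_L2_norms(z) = [1.32, 4.01, 4.74]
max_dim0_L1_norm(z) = 5.93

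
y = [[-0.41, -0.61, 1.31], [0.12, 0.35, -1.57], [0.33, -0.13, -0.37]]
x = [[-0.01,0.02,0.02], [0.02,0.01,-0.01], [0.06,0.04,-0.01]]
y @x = [[0.07,0.04,-0.02], [-0.09,-0.06,0.01], [-0.03,-0.01,0.01]]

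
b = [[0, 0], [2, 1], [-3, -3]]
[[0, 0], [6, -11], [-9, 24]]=b @ [[3, -3], [0, -5]]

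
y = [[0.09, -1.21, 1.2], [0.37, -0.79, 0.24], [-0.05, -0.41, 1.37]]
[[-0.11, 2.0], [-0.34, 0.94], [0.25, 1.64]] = y@[[-0.40, 0.69], [0.33, -0.55], [0.27, 1.06]]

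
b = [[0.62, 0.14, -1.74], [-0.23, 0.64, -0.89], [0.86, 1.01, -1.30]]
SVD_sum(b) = [[0.60, 0.65, -1.53], [0.31, 0.34, -0.81], [0.6, 0.66, -1.55]] + [[0.13,-0.5,-0.16], [-0.09,0.35,0.11], [-0.08,0.31,0.1]] + [[-0.11, -0.01, -0.05], [-0.45, -0.06, -0.20], [0.34, 0.04, 0.15]]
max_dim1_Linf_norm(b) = 1.74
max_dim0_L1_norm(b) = 3.93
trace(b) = -0.04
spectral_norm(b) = 2.68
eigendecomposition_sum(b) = [[(0.17+0.48j), (0.26+0.44j), (-0.84-0.19j)], [0.04+0.31j, (0.1+0.3j), -0.48-0.22j], [0.45+0.18j, (0.48+0.09j), -0.66+0.48j]] + [[(0.17-0.48j), (0.26-0.44j), (-0.84+0.19j)], [(0.04-0.31j), (0.1-0.3j), (-0.48+0.22j)], [0.45-0.18j, (0.48-0.09j), (-0.66-0.48j)]] + [[(0.27+0j), -0.38+0.00j, (-0.07-0j)], [-0.32-0.00j, 0.44-0.00j, (0.08+0j)], [-0.04-0.00j, (0.06-0j), (0.01+0j)]]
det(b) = 1.25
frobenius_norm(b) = 2.85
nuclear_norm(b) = 4.05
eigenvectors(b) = [[0.66+0.00j,(0.66-0j),(-0.65+0j)], [0.40+0.09j,(0.4-0.09j),(0.75+0j)], [(0.41-0.47j),0.41+0.47j,0.10+0.00j]]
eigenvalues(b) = [(-0.38+1.26j), (-0.38-1.26j), (0.72+0j)]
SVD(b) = [[-0.66,0.73,-0.19], [-0.35,-0.52,-0.78], [-0.67,-0.45,0.59]] @ diag([2.6810303328950638, 0.741572932338077, 0.6309088207657922]) @ [[-0.34, -0.37, 0.87], [0.24, -0.92, -0.30], [0.91, 0.11, 0.40]]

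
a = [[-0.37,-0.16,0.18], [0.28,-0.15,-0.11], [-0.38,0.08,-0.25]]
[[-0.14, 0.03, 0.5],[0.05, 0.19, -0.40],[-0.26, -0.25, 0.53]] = a @ [[0.47, 0.35, -1.39], [0.27, -0.78, 0.08], [0.41, 0.22, 0.0]]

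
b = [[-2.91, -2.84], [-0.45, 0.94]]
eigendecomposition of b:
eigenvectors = [[-0.99,0.56], [-0.11,-0.83]]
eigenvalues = [-3.22, 1.25]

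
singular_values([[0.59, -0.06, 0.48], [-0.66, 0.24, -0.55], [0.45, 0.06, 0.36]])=[1.3, 0.19, 0.0]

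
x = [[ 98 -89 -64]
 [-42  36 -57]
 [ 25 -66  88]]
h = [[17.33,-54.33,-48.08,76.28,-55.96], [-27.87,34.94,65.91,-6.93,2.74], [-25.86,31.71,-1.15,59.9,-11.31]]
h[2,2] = -1.15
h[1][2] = 65.91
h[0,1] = -54.33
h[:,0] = [17.33, -27.87, -25.86]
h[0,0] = 17.33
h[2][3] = 59.9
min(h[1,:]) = -27.87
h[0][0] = 17.33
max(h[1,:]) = 65.91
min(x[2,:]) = -66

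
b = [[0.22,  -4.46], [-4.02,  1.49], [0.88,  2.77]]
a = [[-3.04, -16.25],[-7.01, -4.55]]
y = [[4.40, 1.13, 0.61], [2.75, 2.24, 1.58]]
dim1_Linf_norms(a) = [16.25, 7.01]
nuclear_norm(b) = 9.53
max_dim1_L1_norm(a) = 19.29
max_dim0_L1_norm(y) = 7.15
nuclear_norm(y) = 7.30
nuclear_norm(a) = 23.31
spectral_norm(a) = 17.63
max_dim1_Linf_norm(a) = 16.25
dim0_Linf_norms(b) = [4.02, 4.46]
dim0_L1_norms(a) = [10.05, 20.8]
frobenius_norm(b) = 6.84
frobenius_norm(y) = 6.01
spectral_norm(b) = 5.59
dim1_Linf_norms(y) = [4.4, 2.75]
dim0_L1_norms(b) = [5.12, 8.72]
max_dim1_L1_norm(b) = 5.51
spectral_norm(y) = 5.82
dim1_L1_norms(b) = [4.68, 5.51, 3.65]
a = y @ b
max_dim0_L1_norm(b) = 8.72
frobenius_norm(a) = 18.52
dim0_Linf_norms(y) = [4.4, 2.24, 1.58]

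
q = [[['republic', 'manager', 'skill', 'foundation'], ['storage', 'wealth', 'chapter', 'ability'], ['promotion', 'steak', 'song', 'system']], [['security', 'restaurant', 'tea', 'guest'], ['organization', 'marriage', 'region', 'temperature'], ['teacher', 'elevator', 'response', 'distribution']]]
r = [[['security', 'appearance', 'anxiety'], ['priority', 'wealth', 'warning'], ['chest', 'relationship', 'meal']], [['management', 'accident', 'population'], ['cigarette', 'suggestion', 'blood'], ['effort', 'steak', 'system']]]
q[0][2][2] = 'song'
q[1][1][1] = 'marriage'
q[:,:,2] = [['skill', 'chapter', 'song'], ['tea', 'region', 'response']]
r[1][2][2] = 'system'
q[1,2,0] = 'teacher'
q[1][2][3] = 'distribution'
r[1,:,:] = [['management', 'accident', 'population'], ['cigarette', 'suggestion', 'blood'], ['effort', 'steak', 'system']]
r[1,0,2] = 'population'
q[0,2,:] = ['promotion', 'steak', 'song', 'system']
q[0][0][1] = 'manager'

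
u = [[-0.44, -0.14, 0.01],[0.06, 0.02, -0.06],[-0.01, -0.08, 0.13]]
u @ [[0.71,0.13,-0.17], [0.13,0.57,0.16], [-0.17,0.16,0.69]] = [[-0.33, -0.14, 0.06], [0.06, 0.01, -0.05], [-0.04, -0.03, 0.08]]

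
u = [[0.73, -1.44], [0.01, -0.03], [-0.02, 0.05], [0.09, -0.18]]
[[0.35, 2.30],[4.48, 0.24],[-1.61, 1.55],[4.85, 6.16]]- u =[[-0.38, 3.74], [4.47, 0.27], [-1.59, 1.5], [4.76, 6.34]]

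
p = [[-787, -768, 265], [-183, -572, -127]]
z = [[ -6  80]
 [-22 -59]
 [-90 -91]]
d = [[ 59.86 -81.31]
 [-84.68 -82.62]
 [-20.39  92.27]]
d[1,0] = -84.68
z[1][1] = -59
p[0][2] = 265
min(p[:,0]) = -787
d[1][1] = -82.62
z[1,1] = -59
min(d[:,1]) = -82.62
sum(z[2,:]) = -181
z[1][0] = -22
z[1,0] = -22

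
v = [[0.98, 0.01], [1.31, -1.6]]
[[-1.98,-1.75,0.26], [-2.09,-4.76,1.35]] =v@[[-2.02,-1.8,0.27], [-0.35,1.50,-0.62]]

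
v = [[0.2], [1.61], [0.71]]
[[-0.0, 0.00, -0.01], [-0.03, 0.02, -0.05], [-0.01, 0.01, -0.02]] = v@ [[-0.02, 0.01, -0.03]]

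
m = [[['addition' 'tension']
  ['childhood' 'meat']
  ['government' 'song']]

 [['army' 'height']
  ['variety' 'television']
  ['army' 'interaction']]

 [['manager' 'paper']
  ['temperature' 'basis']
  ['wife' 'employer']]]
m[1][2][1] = 'interaction'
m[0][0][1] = 'tension'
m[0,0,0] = 'addition'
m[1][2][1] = 'interaction'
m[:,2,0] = ['government', 'army', 'wife']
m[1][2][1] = 'interaction'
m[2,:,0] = ['manager', 'temperature', 'wife']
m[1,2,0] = 'army'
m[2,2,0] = 'wife'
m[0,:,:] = [['addition', 'tension'], ['childhood', 'meat'], ['government', 'song']]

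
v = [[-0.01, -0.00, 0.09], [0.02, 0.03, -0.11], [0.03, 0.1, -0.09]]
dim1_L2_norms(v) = [0.09, 0.12, 0.14]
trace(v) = -0.07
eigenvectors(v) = [[(0.98+0j),(-0.58-0.12j),(-0.58+0.12j)], [(-0.17+0j),(0.62+0j),0.62-0.00j], [(0.14+0j),(0.27-0.43j),(0.27+0.43j)]]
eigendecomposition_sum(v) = [[0.00+0.00j, 0.00+0.00j, (-0+0j)], [-0.00+0.00j, (-0-0j), 0j], [0.00+0.00j, 0.00+0.00j, -0.00+0.00j]] + [[-0.01-0.02j, -0.00-0.06j, (0.05+0.04j)], [(0.01+0.02j), 0.02+0.06j, (-0.06-0.03j)], [(0.01-0j), (0.05+0.02j), (-0.04+0.02j)]] + [[-0.01+0.02j,-0.00+0.06j,(0.05-0.04j)], [(0.01-0.02j),0.02-0.06j,(-0.06+0.03j)], [0.01+0.00j,0.05-0.02j,(-0.04-0.02j)]]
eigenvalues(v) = [0j, (-0.04+0.07j), (-0.04-0.07j)]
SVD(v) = [[-0.42, 0.62, 0.66], [0.60, -0.36, 0.72], [0.68, 0.70, -0.22]] @ diag([0.18974900352556748, 0.06777734039853661, 0.001244101907032402]) @ [[0.19, 0.45, -0.87],[0.11, 0.87, 0.48],[0.97, -0.19, 0.12]]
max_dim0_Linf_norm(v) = 0.11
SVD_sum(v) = [[-0.02,-0.04,0.07], [0.02,0.05,-0.10], [0.02,0.06,-0.11]] + [[0.0, 0.04, 0.02], [-0.0, -0.02, -0.01], [0.01, 0.04, 0.02]] + [[0.00, -0.00, 0.00], [0.0, -0.0, 0.0], [-0.0, 0.0, -0.0]]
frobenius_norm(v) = 0.20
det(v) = 0.00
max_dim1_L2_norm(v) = 0.14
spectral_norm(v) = 0.19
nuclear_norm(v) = 0.26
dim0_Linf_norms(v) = [0.03, 0.1, 0.11]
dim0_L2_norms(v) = [0.04, 0.1, 0.17]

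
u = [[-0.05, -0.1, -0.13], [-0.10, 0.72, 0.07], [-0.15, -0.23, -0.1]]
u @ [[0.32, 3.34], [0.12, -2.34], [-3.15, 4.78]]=[[0.38, -0.55], [-0.17, -1.68], [0.24, -0.44]]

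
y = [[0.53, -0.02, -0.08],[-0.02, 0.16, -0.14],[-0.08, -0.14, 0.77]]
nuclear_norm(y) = 1.46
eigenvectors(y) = [[0.25, -0.96, -0.09],[0.19, 0.14, -0.97],[-0.95, -0.22, -0.22]]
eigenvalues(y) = [0.82, 0.51, 0.13]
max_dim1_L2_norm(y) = 0.79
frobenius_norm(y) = 0.98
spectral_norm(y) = 0.82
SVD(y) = [[-0.25, 0.96, 0.09], [-0.19, -0.14, 0.97], [0.95, 0.22, 0.22]] @ diag([0.8195756234398283, 0.514408102780076, 0.1260162737800961]) @ [[-0.25, -0.19, 0.95], [0.96, -0.14, 0.22], [0.09, 0.97, 0.22]]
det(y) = 0.05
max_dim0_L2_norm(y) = 0.79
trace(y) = 1.46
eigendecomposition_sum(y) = [[0.05, 0.04, -0.19], [0.04, 0.03, -0.15], [-0.19, -0.15, 0.74]] + [[0.48, -0.07, 0.11], [-0.07, 0.01, -0.02], [0.11, -0.02, 0.03]] + [[0.0, 0.01, 0.0],[0.01, 0.12, 0.03],[0.0, 0.03, 0.01]]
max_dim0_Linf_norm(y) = 0.77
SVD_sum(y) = [[0.05, 0.04, -0.19], [0.04, 0.03, -0.15], [-0.19, -0.15, 0.74]] + [[0.48,  -0.07,  0.11], [-0.07,  0.01,  -0.02], [0.11,  -0.02,  0.03]] + [[0.00, 0.01, 0.00],[0.01, 0.12, 0.03],[0.0, 0.03, 0.01]]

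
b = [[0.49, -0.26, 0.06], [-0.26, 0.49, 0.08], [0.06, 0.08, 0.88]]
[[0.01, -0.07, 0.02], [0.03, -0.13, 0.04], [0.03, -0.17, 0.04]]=b@[[0.07, -0.37, 0.1], [0.09, -0.45, 0.12], [0.02, -0.13, 0.03]]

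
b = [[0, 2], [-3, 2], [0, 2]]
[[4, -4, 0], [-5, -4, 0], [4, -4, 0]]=b@ [[3, 0, 0], [2, -2, 0]]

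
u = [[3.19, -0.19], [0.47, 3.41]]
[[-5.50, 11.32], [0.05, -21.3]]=u@[[-1.71,3.15],  [0.25,-6.68]]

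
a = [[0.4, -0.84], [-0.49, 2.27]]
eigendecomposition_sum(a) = [[0.18,0.07],[0.04,0.02]] + [[0.22, -0.91],[-0.53, 2.25]]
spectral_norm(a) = 2.49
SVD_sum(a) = [[0.22, -0.88], [-0.56, 2.25]] + [[0.18, 0.04], [0.07, 0.02]]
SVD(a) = [[-0.37, 0.93], [0.93, 0.37]] @ diag([2.493787732220066, 0.1990546322714025]) @ [[-0.24,0.97], [0.97,0.24]]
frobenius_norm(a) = 2.50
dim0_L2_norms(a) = [0.63, 2.42]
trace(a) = 2.67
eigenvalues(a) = [0.2, 2.47]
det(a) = 0.50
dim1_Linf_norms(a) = [0.84, 2.27]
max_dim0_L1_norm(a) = 3.11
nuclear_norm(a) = 2.69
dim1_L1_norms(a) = [1.24, 2.76]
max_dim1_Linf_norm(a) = 2.27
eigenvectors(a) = [[-0.97, 0.38],[-0.23, -0.93]]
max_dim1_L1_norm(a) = 2.76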